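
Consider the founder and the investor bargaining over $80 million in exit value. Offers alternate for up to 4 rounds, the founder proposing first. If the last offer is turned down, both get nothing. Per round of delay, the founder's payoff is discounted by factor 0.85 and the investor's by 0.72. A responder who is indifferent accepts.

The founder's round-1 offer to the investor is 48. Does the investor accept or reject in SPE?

Work out the investor's continuation value if the offer is rejected.
Round 4 (the investor proposes): rejection yields 0 for the founder; the investor offers 0 and keeps 80.
Round 3 (the founder proposes): the investor can get 80 next round, worth 0.72 × 80 = 57.6 now; the founder offers that and keeps 22.4.
Round 2 (the investor proposes): the founder can get 22.4 next round, worth 0.85 × 22.4 = 19.04 now. The investor offers 19.04 and keeps 80 − 19.04 = 60.96.
So by rejecting in round 1, the investor gets 60.96 next round, worth 0.72 × 60.96 = 43.8912 now.
Offer 48 ≥ 43.8912, so the investor accepts.

Accept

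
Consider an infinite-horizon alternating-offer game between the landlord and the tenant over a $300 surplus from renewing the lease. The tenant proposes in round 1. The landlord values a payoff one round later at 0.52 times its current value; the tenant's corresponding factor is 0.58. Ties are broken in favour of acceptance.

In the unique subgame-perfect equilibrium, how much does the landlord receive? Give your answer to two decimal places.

Let x be the tenant's share when the tenant proposes and y be the landlord's share when the landlord proposes.
The landlord accepts iff offered ≥ 0.52·y, so x = 300 − 0.52y. Symmetrically y = 300 − 0.58x.
Substituting: x = 300 − 0.52(300 − 0.58x), giving x(1 − 0.58·0.52) = 300(1 − 0.52).
So x = 300 × 0.48 / 0.6984 ≈ 206.1856, and the landlord receives 300 − x ≈ 93.8144.

93.81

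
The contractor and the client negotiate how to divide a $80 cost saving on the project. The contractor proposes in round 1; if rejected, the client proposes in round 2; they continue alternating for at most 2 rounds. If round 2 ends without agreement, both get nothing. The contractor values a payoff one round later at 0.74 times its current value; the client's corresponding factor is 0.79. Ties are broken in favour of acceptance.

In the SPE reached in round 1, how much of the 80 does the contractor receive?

Round 2 (the client proposes): the contractor will accept anything ≥ 0, so the client offers 0 and keeps 80.
Round 1 (the contractor proposes): the client can get 80 next round, worth 0.79 × 80 = 63.2 now, so the contractor offers 63.2, keeping 16.8.

16.8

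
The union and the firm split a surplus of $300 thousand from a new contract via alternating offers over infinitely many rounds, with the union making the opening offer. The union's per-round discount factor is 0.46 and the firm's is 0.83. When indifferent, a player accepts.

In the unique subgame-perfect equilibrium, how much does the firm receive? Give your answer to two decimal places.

217.50

Let x be the union's share when the union proposes and y be the firm's share when the firm proposes.
The firm accepts iff offered ≥ 0.83·y, so x = 300 − 0.83y. Symmetrically y = 300 − 0.46x.
Substituting: x = 300 − 0.83(300 − 0.46x), giving x(1 − 0.46·0.83) = 300(1 − 0.83).
So x = 300 × 0.17 / 0.6182 ≈ 82.4976, and the firm receives 300 − x ≈ 217.5024.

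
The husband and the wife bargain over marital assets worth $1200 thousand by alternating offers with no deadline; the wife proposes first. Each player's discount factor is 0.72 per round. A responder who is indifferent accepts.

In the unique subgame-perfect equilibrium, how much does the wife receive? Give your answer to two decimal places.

697.67

Let x be the wife's share when the wife proposes and y be the husband's share when the husband proposes.
The husband accepts iff offered ≥ 0.72·y, so x = 1200 − 0.72y. Symmetrically y = 1200 − 0.72x.
Substituting: x = 1200 − 0.72(1200 − 0.72x), giving x(1 − 0.72·0.72) = 1200(1 − 0.72).
So x = 1200 × 0.28 / 0.4816 ≈ 697.6744, and the husband receives 1200 − x ≈ 502.3256.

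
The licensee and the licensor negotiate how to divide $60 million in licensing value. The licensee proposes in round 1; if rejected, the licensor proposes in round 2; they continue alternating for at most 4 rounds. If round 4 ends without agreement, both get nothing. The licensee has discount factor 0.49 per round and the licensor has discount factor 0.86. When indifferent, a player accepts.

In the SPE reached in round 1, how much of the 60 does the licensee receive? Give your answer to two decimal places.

11.94

Round 4 (the licensor proposes): rejection yields 0 for the licensee; the licensor offers 0 and keeps 60.
Round 3 (the licensee proposes): the licensor can get 60 next round, worth 0.86 × 60 = 51.6 now; the licensee offers that and keeps 8.4.
Round 2 (the licensor proposes): the licensee can get 8.4 next round, worth 0.49 × 8.4 = 4.116 now. The licensor offers 4.116 and keeps 60 − 4.116 = 55.884.
Round 1 (the licensee proposes): the licensor can get 55.884 next round, worth 0.86 × 55.884 = 48.06024 now; the licensee offers that and keeps 11.93976.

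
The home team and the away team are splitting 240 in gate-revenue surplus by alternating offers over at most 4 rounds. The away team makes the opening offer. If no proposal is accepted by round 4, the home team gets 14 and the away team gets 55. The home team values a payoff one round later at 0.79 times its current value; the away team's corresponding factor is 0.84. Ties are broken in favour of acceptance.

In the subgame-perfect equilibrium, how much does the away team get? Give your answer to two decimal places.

Work backward from the last round.
Round 4 (the home team proposes): the away team gets 55 if talks fail, so the home team offers 55 and keeps 185.
Round 3 (the away team proposes): the home team can get 185 next round, worth 0.79 × 185 = 146.15 now; the away team offers that and keeps 93.85.
Round 2 (the home team proposes): the away team can get 93.85 next round, worth 0.84 × 93.85 = 78.834 now. The home team offers 78.834 and keeps 240 − 78.834 = 161.166.
Round 1 (the away team proposes): the home team can get 161.166 next round, worth 0.79 × 161.166 = 127.32114 now; the away team offers that and keeps 112.67886.

112.68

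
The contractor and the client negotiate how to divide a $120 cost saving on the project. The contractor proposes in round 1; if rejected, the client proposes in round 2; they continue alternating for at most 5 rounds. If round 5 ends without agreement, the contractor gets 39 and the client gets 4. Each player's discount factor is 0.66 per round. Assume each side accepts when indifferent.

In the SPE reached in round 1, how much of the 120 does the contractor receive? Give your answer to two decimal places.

Round 5 (the contractor proposes): the client gets 4 if talks fail, so the contractor offers 4 and keeps 116.
Round 4 (the client proposes): the contractor can get 116 next round, worth 0.66 × 116 = 76.56 now. The client offers 76.56 and keeps 120 − 76.56 = 43.44.
Round 3 (the contractor proposes): the client can get 43.44 next round, worth 0.66 × 43.44 = 28.6704 now, so the contractor offers 28.6704, keeping 91.3296.
Round 2 (the client proposes): the contractor can get 91.3296 next round, worth 0.66 × 91.3296 = 60.277536 now; the client offers that and keeps 59.722464.
Round 1 (the contractor proposes): the client can get 59.722464 next round, worth 0.66 × 59.722464 = 39.41682624 now, so the contractor offers 39.41682624, keeping 80.58317376.

80.58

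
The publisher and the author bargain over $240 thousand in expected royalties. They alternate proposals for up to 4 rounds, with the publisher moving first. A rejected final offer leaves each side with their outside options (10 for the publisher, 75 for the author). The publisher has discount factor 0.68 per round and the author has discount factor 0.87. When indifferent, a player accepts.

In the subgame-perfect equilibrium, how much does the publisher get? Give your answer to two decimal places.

Round 4 (the author proposes): the publisher gets 10 if talks fail, so the author offers 10 and keeps 230.
Round 3 (the publisher proposes): the author can get 230 next round, worth 0.87 × 230 = 200.1 now, so the publisher offers 200.1, keeping 39.9.
Round 2 (the author proposes): the publisher can get 39.9 next round, worth 0.68 × 39.9 = 27.132 now. The author offers 27.132 and keeps 240 − 27.132 = 212.868.
Round 1 (the publisher proposes): the author can get 212.868 next round, worth 0.87 × 212.868 = 185.19516 now; the publisher offers that and keeps 54.80484.

54.80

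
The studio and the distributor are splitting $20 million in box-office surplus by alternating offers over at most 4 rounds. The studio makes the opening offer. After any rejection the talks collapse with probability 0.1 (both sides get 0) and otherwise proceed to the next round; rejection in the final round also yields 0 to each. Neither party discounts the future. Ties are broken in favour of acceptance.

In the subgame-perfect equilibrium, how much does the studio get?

By backward induction:
Round 4 (the distributor proposes): the studio will accept anything ≥ 0, so the distributor offers 0 and keeps 20.
Round 3 (the studio proposes): rejecting gives the distributor an expected 0.9 × 20 = 18; the studio offers that and keeps 2.
Round 2 (the distributor proposes): rejecting gives the studio an expected 0.9 × 2 = 1.8, so the distributor offers 1.8, keeping 18.2.
Round 1 (the studio proposes): rejecting gives the distributor an expected 0.9 × 18.2 = 16.38; the studio offers that and keeps 3.62.

3.62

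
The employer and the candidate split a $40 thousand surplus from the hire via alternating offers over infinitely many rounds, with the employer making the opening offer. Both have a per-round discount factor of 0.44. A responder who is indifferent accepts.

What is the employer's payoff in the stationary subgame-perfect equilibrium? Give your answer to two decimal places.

27.78

In a stationary SPE each proposer offers the other exactly their discounted continuation value.
If the employer keeps x when proposing and the candidate keeps y when proposing, then x = 40 − 0.44y and y = 40 − 0.44x.
Solving: x = 40(1 − 0.44) / (1 − 0.44·0.44) = 22.4 / 0.8064 ≈ 27.7778.
The candidate gets 40 − 27.7778 ≈ 12.2222.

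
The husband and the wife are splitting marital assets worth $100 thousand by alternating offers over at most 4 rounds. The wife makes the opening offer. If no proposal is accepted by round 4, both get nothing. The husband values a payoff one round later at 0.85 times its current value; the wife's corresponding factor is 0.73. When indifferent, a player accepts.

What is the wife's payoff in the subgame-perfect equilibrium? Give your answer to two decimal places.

24.31

Round 4 (the husband proposes): the wife will accept anything ≥ 0, so the husband offers 0 and keeps 100.
Round 3 (the wife proposes): the husband can get 100 next round, worth 0.85 × 100 = 85 now, so the wife offers 85, keeping 15.
Round 2 (the husband proposes): the wife can get 15 next round, worth 0.73 × 15 = 10.95 now, so the husband offers 10.95, keeping 89.05.
Round 1 (the wife proposes): the husband can get 89.05 next round, worth 0.85 × 89.05 = 75.6925 now, so the wife offers 75.6925, keeping 24.3075.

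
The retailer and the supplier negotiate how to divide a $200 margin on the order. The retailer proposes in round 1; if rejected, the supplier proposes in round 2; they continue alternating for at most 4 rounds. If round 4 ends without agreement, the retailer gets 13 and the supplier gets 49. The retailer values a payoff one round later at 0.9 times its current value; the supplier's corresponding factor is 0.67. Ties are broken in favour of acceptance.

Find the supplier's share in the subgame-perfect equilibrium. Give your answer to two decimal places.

Round 4 (the supplier proposes): the retailer gets 13 if talks fail, so the supplier offers 13 and keeps 187.
Round 3 (the retailer proposes): the supplier can get 187 next round, worth 0.67 × 187 = 125.29 now, so the retailer offers 125.29, keeping 74.71.
Round 2 (the supplier proposes): the retailer can get 74.71 next round, worth 0.9 × 74.71 = 67.239 now, so the supplier offers 67.239, keeping 132.761.
Round 1 (the retailer proposes): the supplier can get 132.761 next round, worth 0.67 × 132.761 = 88.94987 now, so the retailer offers 88.94987, keeping 111.05013.

88.95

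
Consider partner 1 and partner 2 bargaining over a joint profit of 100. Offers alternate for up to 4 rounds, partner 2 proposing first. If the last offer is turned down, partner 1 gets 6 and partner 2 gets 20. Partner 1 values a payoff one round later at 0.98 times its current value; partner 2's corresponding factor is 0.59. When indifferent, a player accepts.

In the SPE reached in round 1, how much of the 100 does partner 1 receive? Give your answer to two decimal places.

85.51

Solve by backward induction from round 4.
Round 4 (partner 1 proposes): partner 2 gets 20 if talks fail, so partner 1 offers 20 and keeps 80.
Round 3 (partner 2 proposes): partner 1 can get 80 next round, worth 0.98 × 80 = 78.4 now; partner 2 offers that and keeps 21.6.
Round 2 (partner 1 proposes): partner 2 can get 21.6 next round, worth 0.59 × 21.6 = 12.744 now. Partner 1 offers 12.744 and keeps 100 − 12.744 = 87.256.
Round 1 (partner 2 proposes): partner 1 can get 87.256 next round, worth 0.98 × 87.256 = 85.51088 now; partner 2 offers that and keeps 14.48912.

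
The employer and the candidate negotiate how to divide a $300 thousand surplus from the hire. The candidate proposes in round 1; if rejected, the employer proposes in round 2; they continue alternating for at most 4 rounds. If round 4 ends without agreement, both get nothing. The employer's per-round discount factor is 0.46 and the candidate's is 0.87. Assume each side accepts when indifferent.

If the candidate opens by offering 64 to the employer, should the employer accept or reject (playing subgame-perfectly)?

Round 4 (the employer proposes): rejection yields 0 for the candidate; the employer offers 0 and keeps 300.
Round 3 (the candidate proposes): the employer can get 300 next round, worth 0.46 × 300 = 138 now; the candidate offers that and keeps 162.
Round 2 (the employer proposes): the candidate can get 162 next round, worth 0.87 × 162 = 140.94 now. The employer offers 140.94 and keeps 300 − 140.94 = 159.06.
So by rejecting in round 1, the employer gets 159.06 next round, worth 0.46 × 159.06 = 73.1676 now.
Offer 64 < 73.1676, so the employer rejects.

Reject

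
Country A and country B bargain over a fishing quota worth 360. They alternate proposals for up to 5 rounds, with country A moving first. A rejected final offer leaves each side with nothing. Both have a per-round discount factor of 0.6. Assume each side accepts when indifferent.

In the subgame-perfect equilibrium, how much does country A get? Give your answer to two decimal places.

Round 5 (country A proposes): country B will accept anything ≥ 0, so country A offers 0 and keeps 360.
Round 4 (country B proposes): country A can get 360 next round, worth 0.6 × 360 = 216 now, so country B offers 216, keeping 144.
Round 3 (country A proposes): country B can get 144 next round, worth 0.6 × 144 = 86.4 now, so country A offers 86.4, keeping 273.6.
Round 2 (country B proposes): country A can get 273.6 next round, worth 0.6 × 273.6 = 164.16 now. Country B offers 164.16 and keeps 360 − 164.16 = 195.84.
Round 1 (country A proposes): country B can get 195.84 next round, worth 0.6 × 195.84 = 117.504 now; country A offers that and keeps 242.496.

242.50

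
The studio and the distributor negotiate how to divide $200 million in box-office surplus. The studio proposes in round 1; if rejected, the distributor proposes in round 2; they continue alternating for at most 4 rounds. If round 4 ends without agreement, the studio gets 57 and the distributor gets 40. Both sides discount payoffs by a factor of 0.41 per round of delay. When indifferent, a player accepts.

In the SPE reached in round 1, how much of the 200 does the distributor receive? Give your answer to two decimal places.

58.24

Work backward from the last round.
Round 4 (the distributor proposes): the studio gets 57 if talks fail, so the distributor offers 57 and keeps 143.
Round 3 (the studio proposes): the distributor can get 143 next round, worth 0.41 × 143 = 58.63 now, so the studio offers 58.63, keeping 141.37.
Round 2 (the distributor proposes): the studio can get 141.37 next round, worth 0.41 × 141.37 = 57.9617 now. The distributor offers 57.9617 and keeps 200 − 57.9617 = 142.0383.
Round 1 (the studio proposes): the distributor can get 142.0383 next round, worth 0.41 × 142.0383 = 58.235703 now. The studio offers 58.235703 and keeps 200 − 58.235703 = 141.764297.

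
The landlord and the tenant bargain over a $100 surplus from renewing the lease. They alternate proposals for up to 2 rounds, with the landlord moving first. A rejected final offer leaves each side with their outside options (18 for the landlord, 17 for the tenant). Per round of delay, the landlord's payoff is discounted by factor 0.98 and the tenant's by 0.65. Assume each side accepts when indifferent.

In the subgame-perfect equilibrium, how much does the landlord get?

46.7

By backward induction:
Round 2 (the tenant proposes): the landlord gets 18 if talks fail, so the tenant offers 18 and keeps 82.
Round 1 (the landlord proposes): the tenant can get 82 next round, worth 0.65 × 82 = 53.3 now. The landlord offers 53.3 and keeps 100 − 53.3 = 46.7.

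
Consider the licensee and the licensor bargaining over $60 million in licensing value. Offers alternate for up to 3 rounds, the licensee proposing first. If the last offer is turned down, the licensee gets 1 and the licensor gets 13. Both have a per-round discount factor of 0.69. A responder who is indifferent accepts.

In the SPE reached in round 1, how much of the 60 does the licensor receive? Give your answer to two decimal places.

19.02

Round 3 (the licensee proposes): the licensor gets 13 if talks fail, so the licensee offers 13 and keeps 47.
Round 2 (the licensor proposes): the licensee can get 47 next round, worth 0.69 × 47 = 32.43 now. The licensor offers 32.43 and keeps 60 − 32.43 = 27.57.
Round 1 (the licensee proposes): the licensor can get 27.57 next round, worth 0.69 × 27.57 = 19.0233 now. The licensee offers 19.0233 and keeps 60 − 19.0233 = 40.9767.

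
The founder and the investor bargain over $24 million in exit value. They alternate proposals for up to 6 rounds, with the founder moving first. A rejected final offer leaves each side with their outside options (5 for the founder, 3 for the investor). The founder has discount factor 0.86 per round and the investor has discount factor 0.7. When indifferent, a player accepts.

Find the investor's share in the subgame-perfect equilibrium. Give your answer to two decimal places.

Solve by backward induction from round 6.
Round 6 (the investor proposes): the founder gets 5 if talks fail, so the investor offers 5 and keeps 19.
Round 5 (the founder proposes): the investor can get 19 next round, worth 0.7 × 19 = 13.3 now. The founder offers 13.3 and keeps 24 − 13.3 = 10.7.
Round 4 (the investor proposes): the founder can get 10.7 next round, worth 0.86 × 10.7 = 9.202 now, so the investor offers 9.202, keeping 14.798.
Round 3 (the founder proposes): the investor can get 14.798 next round, worth 0.7 × 14.798 = 10.3586 now, so the founder offers 10.3586, keeping 13.6414.
Round 2 (the investor proposes): the founder can get 13.6414 next round, worth 0.86 × 13.6414 = 11.731604 now; the investor offers that and keeps 12.268396.
Round 1 (the founder proposes): the investor can get 12.268396 next round, worth 0.7 × 12.268396 = 8.5878772 now; the founder offers that and keeps 15.4121228.

8.59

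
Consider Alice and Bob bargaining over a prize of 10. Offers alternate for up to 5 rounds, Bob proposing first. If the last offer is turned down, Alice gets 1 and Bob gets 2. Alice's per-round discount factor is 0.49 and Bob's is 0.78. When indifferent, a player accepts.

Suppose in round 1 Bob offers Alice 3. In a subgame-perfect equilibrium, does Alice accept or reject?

Accept

Work out Alice's continuation value if the offer is rejected.
Round 5 (Bob proposes): Alice gets 1 if talks fail, so Bob offers 1 and keeps 9.
Round 4 (Alice proposes): Bob can get 9 next round, worth 0.78 × 9 = 7.02 now. Alice offers 7.02 and keeps 10 − 7.02 = 2.98.
Round 3 (Bob proposes): Alice can get 2.98 next round, worth 0.49 × 2.98 = 1.4602 now. Bob offers 1.4602 and keeps 10 − 1.4602 = 8.5398.
Round 2 (Alice proposes): Bob can get 8.5398 next round, worth 0.78 × 8.5398 = 6.661044 now, so Alice offers 6.661044, keeping 3.338956.
So by rejecting in round 1, Alice gets 3.338956 next round, worth 0.49 × 3.338956 = 1.63608844 now.
Offer 3 ≥ 1.63608844, so Alice accepts.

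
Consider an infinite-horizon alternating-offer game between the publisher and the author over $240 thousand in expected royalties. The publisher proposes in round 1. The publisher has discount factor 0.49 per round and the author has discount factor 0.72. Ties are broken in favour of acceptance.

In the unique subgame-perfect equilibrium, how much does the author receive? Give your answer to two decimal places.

When the publisher proposes, the author accepts any offer worth at least 0.72 times what the author would get by proposing next round; and vice versa.
This gives x = 240 − 0.72y and y = 240 − 0.49x, where x and y are each side's share when it proposes.
Hence (1 − 0.72·0.49)x = 240(1 − 0.72), i.e. 0.6472·x = 67.2.
x ≈ 103.8319; the author's share is 240 − x ≈ 136.1681.

136.17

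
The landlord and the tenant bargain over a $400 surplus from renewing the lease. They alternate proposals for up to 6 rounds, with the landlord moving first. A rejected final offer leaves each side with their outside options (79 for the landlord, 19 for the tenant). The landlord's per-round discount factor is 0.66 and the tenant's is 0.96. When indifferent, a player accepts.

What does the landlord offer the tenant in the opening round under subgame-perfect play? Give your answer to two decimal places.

336.99

Round 6 (the tenant proposes): the landlord gets 79 if talks fail, so the tenant offers 79 and keeps 321.
Round 5 (the landlord proposes): the tenant can get 321 next round, worth 0.96 × 321 = 308.16 now; the landlord offers that and keeps 91.84.
Round 4 (the tenant proposes): the landlord can get 91.84 next round, worth 0.66 × 91.84 = 60.6144 now; the tenant offers that and keeps 339.3856.
Round 3 (the landlord proposes): the tenant can get 339.3856 next round, worth 0.96 × 339.3856 = 325.810176 now. The landlord offers 325.810176 and keeps 400 − 325.810176 = 74.189824.
Round 2 (the tenant proposes): the landlord can get 74.189824 next round, worth 0.66 × 74.189824 = 48.96528384 now; the tenant offers that and keeps 351.03471616.
Round 1 (the landlord proposes): the tenant can get 351.03471616 next round, worth 0.96 × 351.03471616 = 336.9933275136 now, so the landlord offers 336.9933275136, keeping 63.0066724864.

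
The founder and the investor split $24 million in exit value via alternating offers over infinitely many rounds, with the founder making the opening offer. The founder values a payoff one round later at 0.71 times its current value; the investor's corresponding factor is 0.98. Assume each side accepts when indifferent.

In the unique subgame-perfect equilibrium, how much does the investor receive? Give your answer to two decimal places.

22.42

When the founder proposes, the investor accepts any offer worth at least 0.98 times what the investor would get by proposing next round; and vice versa.
This gives x = 24 − 0.98y and y = 24 − 0.71x, where x and y are each side's share when it proposes.
Hence (1 − 0.98·0.71)x = 24(1 − 0.98), i.e. 0.3042·x = 0.48.
x ≈ 1.5779; the investor's share is 24 − x ≈ 22.4221.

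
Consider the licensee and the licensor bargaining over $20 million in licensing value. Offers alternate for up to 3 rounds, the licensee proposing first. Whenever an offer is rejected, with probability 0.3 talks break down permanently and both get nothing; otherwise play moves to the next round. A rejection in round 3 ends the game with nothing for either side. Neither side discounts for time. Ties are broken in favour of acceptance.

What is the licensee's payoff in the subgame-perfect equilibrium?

15.8

Round 3 (the licensee proposes): rejection yields 0 for the licensor; the licensee offers 0 and keeps 20.
Round 2 (the licensor proposes): rejecting gives the licensee an expected 0.7 × 20 = 14. The licensor offers 14 and keeps 20 − 14 = 6.
Round 1 (the licensee proposes): rejecting gives the licensor an expected 0.7 × 6 = 4.2, so the licensee offers 4.2, keeping 15.8.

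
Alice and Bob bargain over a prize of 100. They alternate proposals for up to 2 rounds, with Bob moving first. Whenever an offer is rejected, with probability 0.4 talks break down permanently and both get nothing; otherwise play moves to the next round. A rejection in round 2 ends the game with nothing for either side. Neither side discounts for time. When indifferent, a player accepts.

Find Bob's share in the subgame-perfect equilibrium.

By backward induction:
Round 2 (Alice proposes): Bob will accept anything ≥ 0, so Alice offers 0 and keeps 100.
Round 1 (Bob proposes): rejecting gives Alice an expected 0.6 × 100 = 60; Bob offers that and keeps 40.

40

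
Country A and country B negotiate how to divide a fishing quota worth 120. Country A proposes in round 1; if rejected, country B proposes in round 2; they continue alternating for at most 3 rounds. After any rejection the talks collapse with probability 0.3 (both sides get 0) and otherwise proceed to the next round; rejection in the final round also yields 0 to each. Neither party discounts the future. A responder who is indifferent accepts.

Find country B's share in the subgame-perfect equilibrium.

By backward induction:
Round 3 (country A proposes): country B will accept anything ≥ 0, so country A offers 0 and keeps 120.
Round 2 (country B proposes): rejecting gives country A an expected 0.7 × 120 = 84; country B offers that and keeps 36.
Round 1 (country A proposes): rejecting gives country B an expected 0.7 × 36 = 25.2. Country A offers 25.2 and keeps 120 − 25.2 = 94.8.

25.2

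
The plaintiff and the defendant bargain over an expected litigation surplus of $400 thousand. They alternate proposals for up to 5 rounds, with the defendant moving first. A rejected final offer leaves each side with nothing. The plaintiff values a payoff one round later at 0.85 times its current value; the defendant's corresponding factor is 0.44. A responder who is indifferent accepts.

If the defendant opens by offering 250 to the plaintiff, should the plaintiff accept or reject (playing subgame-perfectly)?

Reject

Work out the plaintiff's continuation value if the offer is rejected.
Round 5 (the defendant proposes): the plaintiff will accept anything ≥ 0, so the defendant offers 0 and keeps 400.
Round 4 (the plaintiff proposes): the defendant can get 400 next round, worth 0.44 × 400 = 176 now, so the plaintiff offers 176, keeping 224.
Round 3 (the defendant proposes): the plaintiff can get 224 next round, worth 0.85 × 224 = 190.4 now, so the defendant offers 190.4, keeping 209.6.
Round 2 (the plaintiff proposes): the defendant can get 209.6 next round, worth 0.44 × 209.6 = 92.224 now; the plaintiff offers that and keeps 307.776.
So by rejecting in round 1, the plaintiff gets 307.776 next round, worth 0.85 × 307.776 = 261.6096 now.
Offer 250 < 261.6096, so the plaintiff rejects.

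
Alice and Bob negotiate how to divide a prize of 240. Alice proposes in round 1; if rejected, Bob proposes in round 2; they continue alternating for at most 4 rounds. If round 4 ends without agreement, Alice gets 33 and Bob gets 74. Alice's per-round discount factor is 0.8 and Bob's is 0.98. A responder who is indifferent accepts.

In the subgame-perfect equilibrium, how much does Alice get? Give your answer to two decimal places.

Round 4 (Bob proposes): Alice gets 33 if talks fail, so Bob offers 33 and keeps 207.
Round 3 (Alice proposes): Bob can get 207 next round, worth 0.98 × 207 = 202.86 now. Alice offers 202.86 and keeps 240 − 202.86 = 37.14.
Round 2 (Bob proposes): Alice can get 37.14 next round, worth 0.8 × 37.14 = 29.712 now, so Bob offers 29.712, keeping 210.288.
Round 1 (Alice proposes): Bob can get 210.288 next round, worth 0.98 × 210.288 = 206.08224 now. Alice offers 206.08224 and keeps 240 − 206.08224 = 33.91776.

33.92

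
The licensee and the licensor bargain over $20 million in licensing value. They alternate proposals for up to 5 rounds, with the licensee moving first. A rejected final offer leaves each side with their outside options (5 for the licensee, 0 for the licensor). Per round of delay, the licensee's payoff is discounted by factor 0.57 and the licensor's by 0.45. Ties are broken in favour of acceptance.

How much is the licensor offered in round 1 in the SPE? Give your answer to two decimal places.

Round 5 (the licensee proposes): rejection yields 0 for the licensor; the licensee offers 0 and keeps 20.
Round 4 (the licensor proposes): the licensee can get 20 next round, worth 0.57 × 20 = 11.4 now, so the licensor offers 11.4, keeping 8.6.
Round 3 (the licensee proposes): the licensor can get 8.6 next round, worth 0.45 × 8.6 = 3.87 now; the licensee offers that and keeps 16.13.
Round 2 (the licensor proposes): the licensee can get 16.13 next round, worth 0.57 × 16.13 = 9.1941 now, so the licensor offers 9.1941, keeping 10.8059.
Round 1 (the licensee proposes): the licensor can get 10.8059 next round, worth 0.45 × 10.8059 = 4.862655 now; the licensee offers that and keeps 15.137345.

4.86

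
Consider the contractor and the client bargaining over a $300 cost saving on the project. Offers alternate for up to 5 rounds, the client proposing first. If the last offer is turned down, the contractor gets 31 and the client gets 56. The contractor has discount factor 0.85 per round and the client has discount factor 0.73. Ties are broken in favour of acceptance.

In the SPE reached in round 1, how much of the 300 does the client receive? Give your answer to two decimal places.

176.49

Round 5 (the client proposes): the contractor gets 31 if talks fail, so the client offers 31 and keeps 269.
Round 4 (the contractor proposes): the client can get 269 next round, worth 0.73 × 269 = 196.37 now; the contractor offers that and keeps 103.63.
Round 3 (the client proposes): the contractor can get 103.63 next round, worth 0.85 × 103.63 = 88.0855 now, so the client offers 88.0855, keeping 211.9145.
Round 2 (the contractor proposes): the client can get 211.9145 next round, worth 0.73 × 211.9145 = 154.697585 now; the contractor offers that and keeps 145.302415.
Round 1 (the client proposes): the contractor can get 145.302415 next round, worth 0.85 × 145.302415 = 123.50705275 now. The client offers 123.50705275 and keeps 300 − 123.50705275 = 176.49294725.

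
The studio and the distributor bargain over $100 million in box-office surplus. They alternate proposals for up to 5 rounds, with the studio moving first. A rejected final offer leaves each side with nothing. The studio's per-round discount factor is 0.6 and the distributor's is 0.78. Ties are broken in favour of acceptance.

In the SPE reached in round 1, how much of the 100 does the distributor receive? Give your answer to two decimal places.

45.80

Work backward from the last round.
Round 5 (the studio proposes): rejection yields 0 for the distributor; the studio offers 0 and keeps 100.
Round 4 (the distributor proposes): the studio can get 100 next round, worth 0.6 × 100 = 60 now. The distributor offers 60 and keeps 100 − 60 = 40.
Round 3 (the studio proposes): the distributor can get 40 next round, worth 0.78 × 40 = 31.2 now. The studio offers 31.2 and keeps 100 − 31.2 = 68.8.
Round 2 (the distributor proposes): the studio can get 68.8 next round, worth 0.6 × 68.8 = 41.28 now. The distributor offers 41.28 and keeps 100 − 41.28 = 58.72.
Round 1 (the studio proposes): the distributor can get 58.72 next round, worth 0.78 × 58.72 = 45.8016 now. The studio offers 45.8016 and keeps 100 − 45.8016 = 54.1984.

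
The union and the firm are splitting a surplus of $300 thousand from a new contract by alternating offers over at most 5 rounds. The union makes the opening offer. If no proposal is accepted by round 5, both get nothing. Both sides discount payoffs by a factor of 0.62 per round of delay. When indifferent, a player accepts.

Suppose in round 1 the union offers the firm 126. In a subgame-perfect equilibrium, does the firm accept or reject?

Accept

Round 5 (the union proposes): rejection yields 0 for the firm; the union offers 0 and keeps 300.
Round 4 (the firm proposes): the union can get 300 next round, worth 0.62 × 300 = 186 now; the firm offers that and keeps 114.
Round 3 (the union proposes): the firm can get 114 next round, worth 0.62 × 114 = 70.68 now, so the union offers 70.68, keeping 229.32.
Round 2 (the firm proposes): the union can get 229.32 next round, worth 0.62 × 229.32 = 142.1784 now, so the firm offers 142.1784, keeping 157.8216.
So by rejecting in round 1, the firm gets 157.8216 next round, worth 0.62 × 157.8216 = 97.849392 now.
Offer 126 ≥ 97.849392, so the firm accepts.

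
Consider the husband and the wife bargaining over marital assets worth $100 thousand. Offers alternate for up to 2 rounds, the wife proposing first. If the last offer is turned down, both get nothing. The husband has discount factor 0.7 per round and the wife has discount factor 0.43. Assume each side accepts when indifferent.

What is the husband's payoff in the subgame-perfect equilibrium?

Round 2 (the husband proposes): rejection yields 0 for the wife; the husband offers 0 and keeps 100.
Round 1 (the wife proposes): the husband can get 100 next round, worth 0.7 × 100 = 70 now. The wife offers 70 and keeps 100 − 70 = 30.

70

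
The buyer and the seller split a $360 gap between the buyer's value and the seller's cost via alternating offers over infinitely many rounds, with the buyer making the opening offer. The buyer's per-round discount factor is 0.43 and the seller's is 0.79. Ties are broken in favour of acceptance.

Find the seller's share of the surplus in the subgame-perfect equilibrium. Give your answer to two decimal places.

Let x be the buyer's share when the buyer proposes and y be the seller's share when the seller proposes.
The seller accepts iff offered ≥ 0.79·y, so x = 360 − 0.79y. Symmetrically y = 360 − 0.43x.
Substituting: x = 360 − 0.79(360 − 0.43x), giving x(1 − 0.43·0.79) = 360(1 − 0.79).
So x = 360 × 0.21 / 0.6603 ≈ 114.4934, and the seller receives 360 − x ≈ 245.5066.

245.51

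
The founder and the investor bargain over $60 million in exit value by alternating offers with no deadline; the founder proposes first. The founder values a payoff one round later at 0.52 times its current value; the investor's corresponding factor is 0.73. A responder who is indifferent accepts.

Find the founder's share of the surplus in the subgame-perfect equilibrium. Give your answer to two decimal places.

In a stationary SPE each proposer offers the other exactly their discounted continuation value.
If the founder keeps x when proposing and the investor keeps y when proposing, then x = 60 − 0.73y and y = 60 − 0.52x.
Solving: x = 60(1 − 0.73) / (1 − 0.52·0.73) = 16.2 / 0.6204 ≈ 26.1122.
The investor gets 60 − 26.1122 ≈ 33.8878.

26.11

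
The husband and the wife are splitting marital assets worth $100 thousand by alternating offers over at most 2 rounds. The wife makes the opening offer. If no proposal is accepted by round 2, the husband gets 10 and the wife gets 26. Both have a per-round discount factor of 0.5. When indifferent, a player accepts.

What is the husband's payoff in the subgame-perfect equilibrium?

37

Solve by backward induction from round 2.
Round 2 (the husband proposes): the wife gets 26 if talks fail, so the husband offers 26 and keeps 74.
Round 1 (the wife proposes): the husband can get 74 next round, worth 0.5 × 74 = 37 now. The wife offers 37 and keeps 100 − 37 = 63.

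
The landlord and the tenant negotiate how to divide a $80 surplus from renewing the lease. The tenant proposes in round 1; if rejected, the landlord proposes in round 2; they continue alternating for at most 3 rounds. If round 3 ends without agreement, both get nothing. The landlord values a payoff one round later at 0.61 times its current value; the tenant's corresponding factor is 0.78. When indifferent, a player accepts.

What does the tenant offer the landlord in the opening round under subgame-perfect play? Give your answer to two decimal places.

Work backward from the last round.
Round 3 (the tenant proposes): the landlord will accept anything ≥ 0, so the tenant offers 0 and keeps 80.
Round 2 (the landlord proposes): the tenant can get 80 next round, worth 0.78 × 80 = 62.4 now. The landlord offers 62.4 and keeps 80 − 62.4 = 17.6.
Round 1 (the tenant proposes): the landlord can get 17.6 next round, worth 0.61 × 17.6 = 10.736 now, so the tenant offers 10.736, keeping 69.264.

10.74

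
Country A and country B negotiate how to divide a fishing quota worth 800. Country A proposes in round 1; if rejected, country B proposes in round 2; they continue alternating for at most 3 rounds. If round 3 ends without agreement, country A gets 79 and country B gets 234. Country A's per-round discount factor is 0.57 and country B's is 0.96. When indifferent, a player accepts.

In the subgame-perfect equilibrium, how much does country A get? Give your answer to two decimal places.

By backward induction:
Round 3 (country A proposes): country B gets 234 if talks fail, so country A offers 234 and keeps 566.
Round 2 (country B proposes): country A can get 566 next round, worth 0.57 × 566 = 322.62 now, so country B offers 322.62, keeping 477.38.
Round 1 (country A proposes): country B can get 477.38 next round, worth 0.96 × 477.38 = 458.2848 now; country A offers that and keeps 341.7152.

341.72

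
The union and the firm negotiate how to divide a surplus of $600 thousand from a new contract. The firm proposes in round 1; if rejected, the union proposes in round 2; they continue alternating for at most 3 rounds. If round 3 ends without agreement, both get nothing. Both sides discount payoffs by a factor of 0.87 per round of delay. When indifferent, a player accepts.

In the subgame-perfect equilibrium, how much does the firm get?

532.14

Round 3 (the firm proposes): the union will accept anything ≥ 0, so the firm offers 0 and keeps 600.
Round 2 (the union proposes): the firm can get 600 next round, worth 0.87 × 600 = 522 now; the union offers that and keeps 78.
Round 1 (the firm proposes): the union can get 78 next round, worth 0.87 × 78 = 67.86 now. The firm offers 67.86 and keeps 600 − 67.86 = 532.14.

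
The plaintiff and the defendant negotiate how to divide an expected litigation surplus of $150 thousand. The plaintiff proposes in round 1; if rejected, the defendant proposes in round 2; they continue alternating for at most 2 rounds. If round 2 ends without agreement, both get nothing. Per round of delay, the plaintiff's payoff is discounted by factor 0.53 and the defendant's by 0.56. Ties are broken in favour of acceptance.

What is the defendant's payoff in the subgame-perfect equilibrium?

84

Round 2 (the defendant proposes): rejection yields 0 for the plaintiff; the defendant offers 0 and keeps 150.
Round 1 (the plaintiff proposes): the defendant can get 150 next round, worth 0.56 × 150 = 84 now. The plaintiff offers 84 and keeps 150 − 84 = 66.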